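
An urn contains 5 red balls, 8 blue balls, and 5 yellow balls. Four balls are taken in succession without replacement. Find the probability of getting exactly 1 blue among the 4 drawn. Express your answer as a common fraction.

One ordering (blue drawn first) has probability 8/18 × 10/17 × 9/16 × 8/15 = 5760/73440 = 4/51.
There are C(4,1) = 4 such orderings, each equally likely, so P = 4 × 4/51 = 16/51.

16/51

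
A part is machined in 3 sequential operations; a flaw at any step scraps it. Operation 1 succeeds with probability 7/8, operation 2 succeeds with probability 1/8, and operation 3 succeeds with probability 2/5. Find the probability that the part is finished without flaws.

7/160

The events are sequential, so multiply the conditional probabilities:
P = 7/8 × 1/8 × 2/5 = 14/320 = 7/160.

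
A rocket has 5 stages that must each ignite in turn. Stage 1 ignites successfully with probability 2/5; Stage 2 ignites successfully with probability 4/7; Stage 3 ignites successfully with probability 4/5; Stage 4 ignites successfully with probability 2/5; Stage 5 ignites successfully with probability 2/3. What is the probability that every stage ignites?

Each stage is reached only if all earlier stages succeed, so
P = 2/5 × 4/7 × 4/5 × 2/5 × 2/3 = 128/2625.

128/2625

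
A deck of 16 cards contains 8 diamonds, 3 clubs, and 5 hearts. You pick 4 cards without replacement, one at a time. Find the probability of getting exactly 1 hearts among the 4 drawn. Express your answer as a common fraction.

One ordering (a heart drawn first) has probability 5/16 × 11/15 × 10/14 × 9/13 = 4950/43680 = 165/1456.
There are C(4,1) = 4 such orderings, each equally likely, so P = 4 × 165/1456 = 165/364.

165/364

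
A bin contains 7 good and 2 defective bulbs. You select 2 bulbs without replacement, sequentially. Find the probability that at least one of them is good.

35/36

P(no good) = 2/9 × 1/8 = 2/72 = 1/36.
P(at least one) = 1 − 1/36 = 35/36.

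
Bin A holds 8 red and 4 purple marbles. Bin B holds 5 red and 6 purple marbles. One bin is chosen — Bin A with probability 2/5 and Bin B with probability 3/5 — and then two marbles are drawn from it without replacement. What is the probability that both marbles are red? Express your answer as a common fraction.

From Bin A: P(both red) = (8/12)(7/11) = 14/33.
From Bin B: P(both red) = (5/11)(4/10) = 2/11.
Total probability = (2/5)(14/33) + (3/5)(2/11) = 46/165.

46/165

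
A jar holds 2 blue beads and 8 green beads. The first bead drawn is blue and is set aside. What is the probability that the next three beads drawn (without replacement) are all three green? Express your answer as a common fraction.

After the first draw, 8 of the remaining 9 beads are green.
P = 8/9 × 7/8 × 6/7 = 336/504 = 2/3.

2/3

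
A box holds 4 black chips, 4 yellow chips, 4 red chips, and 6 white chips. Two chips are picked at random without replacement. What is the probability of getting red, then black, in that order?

Multiply the probability of each draw given the previous ones:
P = 4/18 × 4/17 = 16/306 = 8/153.

8/153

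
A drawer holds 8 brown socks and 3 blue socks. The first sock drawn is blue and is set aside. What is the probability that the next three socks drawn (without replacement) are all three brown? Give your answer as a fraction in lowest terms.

7/15

With the first sock removed, 8 brown remain out of 10.
P = 8/10 × 7/9 × 6/8 = 336/720 = 7/15.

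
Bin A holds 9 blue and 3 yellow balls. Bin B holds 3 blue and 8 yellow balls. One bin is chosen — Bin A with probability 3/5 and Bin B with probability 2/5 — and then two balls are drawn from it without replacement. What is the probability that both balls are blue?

From Bin A: P(both blue) = (9/12)(8/11) = 6/11.
From Bin B: P(both blue) = (3/11)(2/10) = 3/55.
Total probability = (3/5)(6/11) + (2/5)(3/55) = 96/275.

96/275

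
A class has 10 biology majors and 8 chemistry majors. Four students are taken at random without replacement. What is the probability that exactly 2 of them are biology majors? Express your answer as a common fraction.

7/17

One ordering (biology majors drawn first) has probability 10/18 × 9/17 × 8/16 × 7/15 = 5040/73440 = 7/102.
There are C(4,2) = 6 such orderings, each equally likely, so P = 6 × 7/102 = 7/17.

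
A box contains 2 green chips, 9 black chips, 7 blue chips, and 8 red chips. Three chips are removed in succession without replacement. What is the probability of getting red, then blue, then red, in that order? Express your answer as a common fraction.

49/1950

Each draw changes the counts, so multiply the conditional probabilities along the sequence:
P = 8/26 × 7/25 × 7/24 = 392/15600 = 49/1950.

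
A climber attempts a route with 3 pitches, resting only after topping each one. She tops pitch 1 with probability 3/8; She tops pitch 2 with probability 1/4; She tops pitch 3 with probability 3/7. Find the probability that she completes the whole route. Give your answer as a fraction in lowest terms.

9/224

The events are sequential, so multiply the conditional probabilities:
P = 3/8 × 1/4 × 3/7 = 9/224.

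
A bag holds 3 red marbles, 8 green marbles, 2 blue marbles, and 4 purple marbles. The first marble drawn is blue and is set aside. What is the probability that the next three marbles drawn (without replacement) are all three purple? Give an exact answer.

With the first marble removed, 4 purple remain out of 16.
P = 4/16 × 3/15 × 2/14 = 24/3360 = 1/140.

1/140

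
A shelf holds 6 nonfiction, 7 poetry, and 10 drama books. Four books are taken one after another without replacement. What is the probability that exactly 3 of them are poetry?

16/253

One ordering (poetry drawn first) has probability 7/23 × 6/22 × 5/21 × 16/20 = 3360/212520 = 4/253.
There are C(4,3) = 4 such orderings, each equally likely, so P = 4 × 4/253 = 16/253.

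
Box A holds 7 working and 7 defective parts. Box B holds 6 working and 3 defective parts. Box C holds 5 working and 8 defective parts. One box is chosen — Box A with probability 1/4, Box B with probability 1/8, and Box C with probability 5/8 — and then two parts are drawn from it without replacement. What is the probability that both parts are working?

79/416

From Box A: P(both working) = (7/14)(6/13) = 3/13.
From Box B: P(both working) = (6/9)(5/8) = 5/12.
From Box C: P(both working) = (5/13)(4/12) = 5/39.
Total probability = (1/4)(3/13) + (1/8)(5/12) + (5/8)(5/39) = 79/416.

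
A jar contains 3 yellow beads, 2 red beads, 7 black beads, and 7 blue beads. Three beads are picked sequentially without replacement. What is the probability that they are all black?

35/969

P = 7/19 × 6/18 × 5/17 = 210/5814 = 35/969.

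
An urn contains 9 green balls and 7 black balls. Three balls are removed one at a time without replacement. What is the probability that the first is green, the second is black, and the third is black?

Each draw changes the counts, so multiply the conditional probabilities along the sequence:
P = 9/16 × 7/15 × 6/14 = 378/3360 = 9/80.

9/80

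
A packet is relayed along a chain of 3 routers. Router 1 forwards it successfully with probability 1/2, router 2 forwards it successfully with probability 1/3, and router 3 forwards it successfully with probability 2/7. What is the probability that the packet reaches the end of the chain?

The events are sequential, so multiply the conditional probabilities:
P = 1/2 × 1/3 × 2/7 = 2/42 = 1/21.

1/21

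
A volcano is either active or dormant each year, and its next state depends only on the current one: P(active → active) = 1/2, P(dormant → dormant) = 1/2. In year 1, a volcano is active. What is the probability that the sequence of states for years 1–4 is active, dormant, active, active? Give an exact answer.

Year 1 is given. For each transition, use the conditional probability from the current state:
P(dormant | active) = 1/2; P(active | dormant) = 1/2; P(active | active) = 1/2.
P = 1/2 × 1/2 × 1/2 = 1/8.

1/8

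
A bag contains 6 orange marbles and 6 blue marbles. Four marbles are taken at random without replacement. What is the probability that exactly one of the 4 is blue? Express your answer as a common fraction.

8/33

One ordering (blue drawn first) has probability 6/12 × 6/11 × 5/10 × 4/9 = 720/11880 = 2/33.
There are C(4,1) = 4 such orderings, each equally likely, so P = 4 × 2/33 = 8/33.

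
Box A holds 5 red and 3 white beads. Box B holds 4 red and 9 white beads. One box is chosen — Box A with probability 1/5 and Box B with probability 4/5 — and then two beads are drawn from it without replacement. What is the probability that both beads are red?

From Box A: P(both red) = (5/8)(4/7) = 5/14.
From Box B: P(both red) = (4/13)(3/12) = 1/13.
Total probability = (1/5)(5/14) + (4/5)(1/13) = 121/910.

121/910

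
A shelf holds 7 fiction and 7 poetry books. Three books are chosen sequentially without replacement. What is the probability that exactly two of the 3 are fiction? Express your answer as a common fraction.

21/52

One ordering (fiction drawn first) has probability 7/14 × 6/13 × 7/12 = 294/2184 = 7/52.
There are C(3,2) = 3 such orderings, each equally likely, so P = 3 × 7/52 = 21/52.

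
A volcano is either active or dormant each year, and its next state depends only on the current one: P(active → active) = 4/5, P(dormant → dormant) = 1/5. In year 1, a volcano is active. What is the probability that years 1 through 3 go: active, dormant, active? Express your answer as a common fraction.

Year 1 is given. For each transition, use the conditional probability from the current state:
P(dormant | active) = 1/5; P(active | dormant) = 4/5.
P = 1/5 × 4/5 = 4/25.

4/25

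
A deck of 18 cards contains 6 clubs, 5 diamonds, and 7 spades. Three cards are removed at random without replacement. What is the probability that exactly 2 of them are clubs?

15/68

One ordering (clubs drawn first) has probability 6/18 × 5/17 × 12/16 = 360/4896 = 5/68.
There are C(3,2) = 3 such orderings, each equally likely, so P = 3 × 5/68 = 15/68.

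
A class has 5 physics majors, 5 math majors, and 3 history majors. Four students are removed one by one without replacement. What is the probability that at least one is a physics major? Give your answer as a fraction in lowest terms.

P(no physics majors) = 8/13 × 7/12 × 6/11 × 5/10 = 1680/17160 = 14/143.
P(at least one) = 1 − 14/143 = 129/143.

129/143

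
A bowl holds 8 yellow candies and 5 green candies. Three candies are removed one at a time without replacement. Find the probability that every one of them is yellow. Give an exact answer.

P(every draw is yellow) = 8/13 × 7/12 × 6/11 = 336/1716 = 28/143.

28/143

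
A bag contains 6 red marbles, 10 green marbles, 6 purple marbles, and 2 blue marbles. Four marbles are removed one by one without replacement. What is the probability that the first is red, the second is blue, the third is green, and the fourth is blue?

Each draw changes the counts, so multiply the conditional probabilities along the sequence:
P = 6/24 × 2/23 × 10/22 × 1/21 = 120/255024 = 5/10626.

5/10626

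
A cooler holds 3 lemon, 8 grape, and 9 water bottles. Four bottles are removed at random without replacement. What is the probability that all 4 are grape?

14/969

P(every draw is grape) = 8/20 × 7/19 × 6/18 × 5/17 = 1680/116280 = 14/969.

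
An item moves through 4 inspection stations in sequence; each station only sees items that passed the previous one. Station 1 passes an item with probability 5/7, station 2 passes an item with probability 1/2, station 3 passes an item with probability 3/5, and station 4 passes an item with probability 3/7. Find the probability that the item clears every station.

9/98

Multiplying along the chain,
P = 5/7 × 1/2 × 3/5 × 3/7 = 45/490 = 9/98.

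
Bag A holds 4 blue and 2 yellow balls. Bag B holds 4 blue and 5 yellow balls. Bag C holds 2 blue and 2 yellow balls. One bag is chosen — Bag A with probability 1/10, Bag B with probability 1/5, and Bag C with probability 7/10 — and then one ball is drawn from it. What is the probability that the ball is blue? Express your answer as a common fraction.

From Bag A: P(blue) = 4/6.
From Bag B: P(blue) = 4/9.
From Bag C: P(blue) = 2/4.
Total probability = (1/10)(4/6) + (1/5)(4/9) + (7/10)(2/4) = 91/180.

91/180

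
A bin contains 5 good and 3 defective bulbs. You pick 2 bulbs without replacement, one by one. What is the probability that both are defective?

P = 3/8 × 2/7 = 6/56 = 3/28.

3/28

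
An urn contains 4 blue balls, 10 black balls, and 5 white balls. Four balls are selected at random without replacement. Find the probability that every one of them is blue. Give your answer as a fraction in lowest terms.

1/3876

P(all blue) = 4/19 × 3/18 × 2/17 × 1/16 = 24/93024 = 1/3876.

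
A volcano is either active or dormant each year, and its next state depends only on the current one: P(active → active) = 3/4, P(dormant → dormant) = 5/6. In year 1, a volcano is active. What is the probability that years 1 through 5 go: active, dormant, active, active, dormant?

Year 1 is given. For each transition, use the conditional probability from the current state:
P(dormant | active) = 1/4; P(active | dormant) = 1/6; P(active | active) = 3/4; P(dormant | active) = 1/4.
P = 1/4 × 1/6 × 3/4 × 1/4 = 3/384 = 1/128.

1/128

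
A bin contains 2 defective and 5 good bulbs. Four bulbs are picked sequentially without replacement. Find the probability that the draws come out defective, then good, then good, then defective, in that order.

1/21

Each draw changes the counts, so multiply the conditional probabilities along the sequence:
P = 2/7 × 5/6 × 4/5 × 1/4 = 40/840 = 1/21.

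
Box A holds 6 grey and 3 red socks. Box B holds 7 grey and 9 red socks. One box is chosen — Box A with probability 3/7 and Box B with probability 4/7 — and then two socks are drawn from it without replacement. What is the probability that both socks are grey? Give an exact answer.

From Box A: P(both grey) = (6/9)(5/8) = 5/12.
From Box B: P(both grey) = (7/16)(6/15) = 7/40.
Total probability = (3/7)(5/12) + (4/7)(7/40) = 39/140.

39/140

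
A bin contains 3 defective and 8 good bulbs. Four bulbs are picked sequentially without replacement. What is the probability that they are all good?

P = 8/11 × 7/10 × 6/9 × 5/8 = 1680/7920 = 7/33.

7/33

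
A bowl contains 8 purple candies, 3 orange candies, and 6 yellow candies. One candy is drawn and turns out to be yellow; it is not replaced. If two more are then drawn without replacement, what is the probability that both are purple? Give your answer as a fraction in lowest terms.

7/30

After the first draw, 8 of the remaining 16 candies are purple.
P = 8/16 × 7/15 = 56/240 = 7/30.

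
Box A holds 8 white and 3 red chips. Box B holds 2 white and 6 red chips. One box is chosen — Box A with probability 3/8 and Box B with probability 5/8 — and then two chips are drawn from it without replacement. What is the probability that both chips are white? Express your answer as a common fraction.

2627/12320

From Box A: P(both white) = (8/11)(7/10) = 28/55.
From Box B: P(both white) = (2/8)(1/7) = 1/28.
Total probability = (3/8)(28/55) + (5/8)(1/28) = 2627/12320.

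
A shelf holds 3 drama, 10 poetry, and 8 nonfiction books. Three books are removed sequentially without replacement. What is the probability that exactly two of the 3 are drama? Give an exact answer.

27/665

One ordering (drama drawn first) has probability 3/21 × 2/20 × 18/19 = 108/7980 = 9/665.
There are C(3,2) = 3 such orderings, each equally likely, so P = 3 × 9/665 = 27/665.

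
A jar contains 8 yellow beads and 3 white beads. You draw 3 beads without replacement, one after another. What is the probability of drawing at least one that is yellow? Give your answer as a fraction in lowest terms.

164/165

P(no yellow) = 3/11 × 2/10 × 1/9 = 6/990 = 1/165.
P(at least one) = 1 − 1/165 = 164/165.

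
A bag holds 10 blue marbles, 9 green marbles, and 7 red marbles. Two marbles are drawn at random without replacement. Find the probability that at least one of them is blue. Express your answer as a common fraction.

41/65

P(no blue) = 16/26 × 15/25 = 240/650 = 24/65.
P(at least one) = 1 − 24/65 = 41/65.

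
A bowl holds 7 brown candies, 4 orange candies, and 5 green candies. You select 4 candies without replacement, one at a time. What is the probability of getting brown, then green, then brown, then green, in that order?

1/52

Each draw changes the counts, so multiply the conditional probabilities along the sequence:
P = 7/16 × 5/15 × 6/14 × 4/13 = 840/43680 = 1/52.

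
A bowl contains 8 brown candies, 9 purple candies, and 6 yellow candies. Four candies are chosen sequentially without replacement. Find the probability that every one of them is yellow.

P(all yellow) = 6/23 × 5/22 × 4/21 × 3/20 = 360/212520 = 3/1771.

3/1771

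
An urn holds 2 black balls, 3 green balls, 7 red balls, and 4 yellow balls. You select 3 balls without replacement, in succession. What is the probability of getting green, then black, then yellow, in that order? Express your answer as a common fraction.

Multiply the probability of each draw given the previous ones:
P = 3/16 × 2/15 × 4/14 = 24/3360 = 1/140.

1/140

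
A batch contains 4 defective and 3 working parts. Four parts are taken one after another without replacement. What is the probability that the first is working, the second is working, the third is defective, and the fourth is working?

Multiply the probability of each draw given the previous ones:
P = 3/7 × 2/6 × 4/5 × 1/4 = 24/840 = 1/35.

1/35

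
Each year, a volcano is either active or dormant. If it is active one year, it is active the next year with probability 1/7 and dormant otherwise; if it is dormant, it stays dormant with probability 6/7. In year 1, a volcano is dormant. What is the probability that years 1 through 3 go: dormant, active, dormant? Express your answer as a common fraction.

6/49

Year 1 is given. For each transition, use the conditional probability from the current state:
P(active | dormant) = 1/7; P(dormant | active) = 6/7.
P = 1/7 × 6/7 = 6/49.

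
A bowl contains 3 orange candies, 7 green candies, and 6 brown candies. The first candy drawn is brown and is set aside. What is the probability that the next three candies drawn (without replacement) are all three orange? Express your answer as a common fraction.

After the first draw, 3 of the remaining 15 candies are orange.
P = 3/15 × 2/14 × 1/13 = 6/2730 = 1/455.

1/455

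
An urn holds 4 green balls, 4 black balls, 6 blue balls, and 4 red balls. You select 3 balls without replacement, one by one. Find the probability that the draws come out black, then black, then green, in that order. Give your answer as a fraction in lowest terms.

1/102

Chain rule:
P = 4/18 × 3/17 × 4/16 = 48/4896 = 1/102.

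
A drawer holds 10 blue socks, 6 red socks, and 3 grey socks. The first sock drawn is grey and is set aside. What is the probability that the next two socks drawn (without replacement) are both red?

5/51

After the first draw, 6 of the remaining 18 socks are red.
P = 6/18 × 5/17 = 30/306 = 5/51.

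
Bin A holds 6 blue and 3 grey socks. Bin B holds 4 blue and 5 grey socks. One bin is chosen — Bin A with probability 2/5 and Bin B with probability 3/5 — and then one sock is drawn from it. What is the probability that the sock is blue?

8/15

From Bin A: P(blue) = 6/9.
From Bin B: P(blue) = 4/9.
Total probability = (2/5)(6/9) + (3/5)(4/9) = 8/15.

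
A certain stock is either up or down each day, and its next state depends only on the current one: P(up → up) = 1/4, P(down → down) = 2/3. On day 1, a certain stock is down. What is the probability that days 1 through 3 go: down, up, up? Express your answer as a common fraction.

1/12

Day 1 is given. For each transition, use the conditional probability from the current state:
P(up | down) = 1/3; P(up | up) = 1/4.
P = 1/3 × 1/4 = 1/12.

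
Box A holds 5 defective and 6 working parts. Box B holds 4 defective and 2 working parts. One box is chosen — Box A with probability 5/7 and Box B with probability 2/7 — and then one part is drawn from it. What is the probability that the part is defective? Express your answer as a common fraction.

17/33

From Box A: P(defective) = 5/11.
From Box B: P(defective) = 4/6.
Total probability = (5/7)(5/11) + (2/7)(4/6) = 17/33.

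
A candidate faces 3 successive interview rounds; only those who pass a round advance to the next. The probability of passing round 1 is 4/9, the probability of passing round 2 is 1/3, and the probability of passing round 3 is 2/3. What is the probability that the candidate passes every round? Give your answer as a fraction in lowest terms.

8/81

The events are sequential, so multiply the conditional probabilities:
P = 4/9 × 1/3 × 2/3 = 8/81.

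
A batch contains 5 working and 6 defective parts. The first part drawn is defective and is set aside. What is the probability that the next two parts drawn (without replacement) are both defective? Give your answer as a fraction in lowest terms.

With the first part removed, 5 defective remain out of 10.
P = 5/10 × 4/9 = 20/90 = 2/9.

2/9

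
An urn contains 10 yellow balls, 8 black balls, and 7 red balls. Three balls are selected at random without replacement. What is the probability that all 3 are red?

7/460

P = 7/25 × 6/24 × 5/23 = 210/13800 = 7/460.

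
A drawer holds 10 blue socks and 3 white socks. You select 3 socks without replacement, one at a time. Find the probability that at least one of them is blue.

285/286

P(no blue) = 3/13 × 2/12 × 1/11 = 6/1716 = 1/286.
P(at least one) = 1 − 1/286 = 285/286.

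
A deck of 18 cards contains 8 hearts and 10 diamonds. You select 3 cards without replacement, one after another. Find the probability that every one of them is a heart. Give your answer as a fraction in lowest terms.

7/102

P(all hearts) = 8/18 × 7/17 × 6/16 = 336/4896 = 7/102.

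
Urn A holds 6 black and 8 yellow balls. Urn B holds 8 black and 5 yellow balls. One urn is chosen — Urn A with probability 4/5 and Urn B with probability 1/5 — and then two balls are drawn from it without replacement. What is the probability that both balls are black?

278/1365

From Urn A: P(both black) = (6/14)(5/13) = 15/91.
From Urn B: P(both black) = (8/13)(7/12) = 14/39.
Total probability = (4/5)(15/91) + (1/5)(14/39) = 278/1365.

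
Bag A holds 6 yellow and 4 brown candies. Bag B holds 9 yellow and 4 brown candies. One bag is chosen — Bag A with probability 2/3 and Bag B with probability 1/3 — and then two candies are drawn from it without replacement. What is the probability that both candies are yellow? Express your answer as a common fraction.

44/117

From Bag A: P(both yellow) = (6/10)(5/9) = 1/3.
From Bag B: P(both yellow) = (9/13)(8/12) = 6/13.
Total probability = (2/3)(1/3) + (1/3)(6/13) = 44/117.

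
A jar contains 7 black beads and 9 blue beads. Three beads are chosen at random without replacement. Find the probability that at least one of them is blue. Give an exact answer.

15/16

P(no blue) = 7/16 × 6/15 × 5/14 = 210/3360 = 1/16.
P(at least one) = 1 − 1/16 = 15/16.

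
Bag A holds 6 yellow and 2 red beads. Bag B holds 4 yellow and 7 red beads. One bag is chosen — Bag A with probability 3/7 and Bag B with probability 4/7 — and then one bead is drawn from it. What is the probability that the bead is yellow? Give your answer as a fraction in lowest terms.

163/308

From Bag A: P(yellow) = 6/8.
From Bag B: P(yellow) = 4/11.
Total probability = (3/7)(6/8) + (4/7)(4/11) = 163/308.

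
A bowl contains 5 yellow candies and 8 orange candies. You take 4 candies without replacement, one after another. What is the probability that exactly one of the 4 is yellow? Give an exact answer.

One ordering (yellow drawn first) has probability 5/13 × 8/12 × 7/11 × 6/10 = 1680/17160 = 14/143.
There are C(4,1) = 4 such orderings, each equally likely, so P = 4 × 14/143 = 56/143.

56/143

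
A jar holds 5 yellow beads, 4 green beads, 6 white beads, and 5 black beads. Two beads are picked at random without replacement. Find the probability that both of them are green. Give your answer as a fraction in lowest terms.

P(every draw is green) = 4/20 × 3/19 = 12/380 = 3/95.

3/95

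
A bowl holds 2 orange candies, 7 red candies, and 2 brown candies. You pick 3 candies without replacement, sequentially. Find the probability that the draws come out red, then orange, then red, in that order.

14/165

Each draw changes the counts, so multiply the conditional probabilities along the sequence:
P = 7/11 × 2/10 × 6/9 = 84/990 = 14/165.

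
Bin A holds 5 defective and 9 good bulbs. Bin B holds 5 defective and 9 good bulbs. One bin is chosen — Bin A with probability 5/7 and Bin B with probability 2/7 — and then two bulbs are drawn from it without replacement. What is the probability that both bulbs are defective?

From Bin A: P(both defective) = (5/14)(4/13) = 10/91.
From Bin B: P(both defective) = (5/14)(4/13) = 10/91.
Total probability = (5/7)(10/91) + (2/7)(10/91) = 10/91.

10/91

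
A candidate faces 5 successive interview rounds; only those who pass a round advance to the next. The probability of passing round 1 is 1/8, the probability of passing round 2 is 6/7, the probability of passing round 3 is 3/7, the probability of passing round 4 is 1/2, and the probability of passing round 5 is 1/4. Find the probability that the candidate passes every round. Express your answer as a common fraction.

Each stage is reached only if all earlier stages succeed, so
P = 1/8 × 6/7 × 3/7 × 1/2 × 1/4 = 18/3136 = 9/1568.

9/1568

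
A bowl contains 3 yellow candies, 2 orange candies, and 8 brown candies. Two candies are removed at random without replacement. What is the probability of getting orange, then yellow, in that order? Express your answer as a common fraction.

1/26

Multiply the probability of each draw given the previous ones:
P = 2/13 × 3/12 = 6/156 = 1/26.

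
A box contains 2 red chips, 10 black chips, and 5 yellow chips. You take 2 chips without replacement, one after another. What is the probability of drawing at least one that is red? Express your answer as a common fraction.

31/136

P(no red) = 15/17 × 14/16 = 210/272 = 105/136.
P(at least one) = 1 − 105/136 = 31/136.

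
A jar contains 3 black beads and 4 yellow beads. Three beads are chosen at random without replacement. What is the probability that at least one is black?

P(no black) = 4/7 × 3/6 × 2/5 = 24/210 = 4/35.
P(at least one) = 1 − 4/35 = 31/35.

31/35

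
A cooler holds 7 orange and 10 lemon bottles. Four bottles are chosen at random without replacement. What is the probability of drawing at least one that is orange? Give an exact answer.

P(no orange) = 10/17 × 9/16 × 8/15 × 7/14 = 5040/57120 = 3/34.
P(at least one) = 1 − 3/34 = 31/34.

31/34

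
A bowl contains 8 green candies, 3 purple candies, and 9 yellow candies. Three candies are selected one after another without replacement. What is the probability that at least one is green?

46/57

P(no green) = 12/20 × 11/19 × 10/18 = 1320/6840 = 11/57.
P(at least one) = 1 − 11/57 = 46/57.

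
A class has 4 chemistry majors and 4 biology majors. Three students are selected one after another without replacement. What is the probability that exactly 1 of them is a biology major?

3/7

One ordering (a biology major drawn first) has probability 4/8 × 4/7 × 3/6 = 48/336 = 1/7.
There are C(3,1) = 3 such orderings, each equally likely, so P = 3 × 1/7 = 3/7.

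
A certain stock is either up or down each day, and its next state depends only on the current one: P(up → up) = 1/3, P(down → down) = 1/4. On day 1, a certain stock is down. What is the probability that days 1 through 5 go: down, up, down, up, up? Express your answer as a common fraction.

1/8

Day 1 is given. For each transition, use the conditional probability from the current state:
P(up | down) = 3/4; P(down | up) = 2/3; P(up | down) = 3/4; P(up | up) = 1/3.
P = 3/4 × 2/3 × 3/4 × 1/3 = 18/144 = 1/8.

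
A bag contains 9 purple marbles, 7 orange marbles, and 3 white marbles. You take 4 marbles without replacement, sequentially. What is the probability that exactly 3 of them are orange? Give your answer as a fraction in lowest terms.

One ordering (orange drawn first) has probability 7/19 × 6/18 × 5/17 × 12/16 = 2520/93024 = 35/1292.
There are C(4,3) = 4 such orderings, each equally likely, so P = 4 × 35/1292 = 35/323.

35/323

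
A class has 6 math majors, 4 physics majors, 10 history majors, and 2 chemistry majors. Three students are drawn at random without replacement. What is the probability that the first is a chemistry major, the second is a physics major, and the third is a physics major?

Chain rule:
P = 2/22 × 4/21 × 3/20 = 24/9240 = 1/385.

1/385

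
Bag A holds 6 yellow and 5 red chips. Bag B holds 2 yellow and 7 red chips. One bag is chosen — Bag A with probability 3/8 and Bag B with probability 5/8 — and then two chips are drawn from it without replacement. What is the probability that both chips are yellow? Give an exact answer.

From Bag A: P(both yellow) = (6/11)(5/10) = 3/11.
From Bag B: P(both yellow) = (2/9)(1/8) = 1/36.
Total probability = (3/8)(3/11) + (5/8)(1/36) = 379/3168.

379/3168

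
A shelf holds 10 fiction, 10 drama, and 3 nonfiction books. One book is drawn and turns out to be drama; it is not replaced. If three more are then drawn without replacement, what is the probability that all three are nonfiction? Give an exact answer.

With the first book removed, 3 nonfiction remain out of 22.
P = 3/22 × 2/21 × 1/20 = 6/9240 = 1/1540.

1/1540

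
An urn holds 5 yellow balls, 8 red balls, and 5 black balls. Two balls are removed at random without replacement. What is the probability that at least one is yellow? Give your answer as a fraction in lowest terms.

25/51

P(no yellow) = 13/18 × 12/17 = 156/306 = 26/51.
P(at least one) = 1 − 26/51 = 25/51.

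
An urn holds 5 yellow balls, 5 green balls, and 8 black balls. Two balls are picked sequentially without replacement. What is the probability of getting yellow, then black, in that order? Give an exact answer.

20/153

Multiply the probability of each draw given the previous ones:
P = 5/18 × 8/17 = 40/306 = 20/153.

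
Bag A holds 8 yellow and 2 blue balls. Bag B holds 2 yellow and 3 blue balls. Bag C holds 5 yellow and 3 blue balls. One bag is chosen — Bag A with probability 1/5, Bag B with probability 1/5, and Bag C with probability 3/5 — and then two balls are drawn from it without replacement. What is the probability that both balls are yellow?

From Bag A: P(both yellow) = (8/10)(7/9) = 28/45.
From Bag B: P(both yellow) = (2/5)(1/4) = 1/10.
From Bag C: P(both yellow) = (5/8)(4/7) = 5/14.
Total probability = (1/5)(28/45) + (1/5)(1/10) + (3/5)(5/14) = 113/315.

113/315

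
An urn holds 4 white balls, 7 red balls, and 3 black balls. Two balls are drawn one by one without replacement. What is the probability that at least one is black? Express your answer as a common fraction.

P(no black) = 11/14 × 10/13 = 110/182 = 55/91.
P(at least one) = 1 − 55/91 = 36/91.

36/91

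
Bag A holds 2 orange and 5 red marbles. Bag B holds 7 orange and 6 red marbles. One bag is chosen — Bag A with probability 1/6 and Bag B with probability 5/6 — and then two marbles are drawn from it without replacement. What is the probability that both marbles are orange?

761/3276

From Bag A: P(both orange) = (2/7)(1/6) = 1/21.
From Bag B: P(both orange) = (7/13)(6/12) = 7/26.
Total probability = (1/6)(1/21) + (5/6)(7/26) = 761/3276.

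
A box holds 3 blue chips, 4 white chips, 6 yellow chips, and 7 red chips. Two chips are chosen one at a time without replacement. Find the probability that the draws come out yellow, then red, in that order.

Multiply the probability of each draw given the previous ones:
P = 6/20 × 7/19 = 42/380 = 21/190.

21/190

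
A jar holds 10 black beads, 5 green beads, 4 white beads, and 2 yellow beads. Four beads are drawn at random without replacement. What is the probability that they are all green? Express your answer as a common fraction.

1/1197

P = 5/21 × 4/20 × 3/19 × 2/18 = 120/143640 = 1/1197.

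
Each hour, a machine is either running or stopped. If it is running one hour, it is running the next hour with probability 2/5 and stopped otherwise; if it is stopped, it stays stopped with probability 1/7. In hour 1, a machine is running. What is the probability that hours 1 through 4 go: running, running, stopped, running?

36/175

Hour 1 is given. For each transition, use the conditional probability from the current state:
P(running | running) = 2/5; P(stopped | running) = 3/5; P(running | stopped) = 6/7.
P = 2/5 × 3/5 × 6/7 = 36/175.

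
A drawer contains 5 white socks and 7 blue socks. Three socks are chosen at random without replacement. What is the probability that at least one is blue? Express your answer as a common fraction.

P(no blue) = 5/12 × 4/11 × 3/10 = 60/1320 = 1/22.
P(at least one) = 1 − 1/22 = 21/22.

21/22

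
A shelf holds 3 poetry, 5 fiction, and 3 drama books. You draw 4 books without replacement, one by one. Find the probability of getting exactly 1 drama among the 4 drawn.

One ordering (drama drawn first) has probability 3/11 × 8/10 × 7/9 × 6/8 = 1008/7920 = 7/55.
There are C(4,1) = 4 such orderings, each equally likely, so P = 4 × 7/55 = 28/55.

28/55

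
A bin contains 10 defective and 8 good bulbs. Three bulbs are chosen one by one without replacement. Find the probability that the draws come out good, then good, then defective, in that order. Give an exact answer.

35/306

Chain rule:
P = 8/18 × 7/17 × 10/16 = 560/4896 = 35/306.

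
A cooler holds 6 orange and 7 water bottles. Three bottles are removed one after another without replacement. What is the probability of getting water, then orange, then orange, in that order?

Each draw changes the counts, so multiply the conditional probabilities along the sequence:
P = 7/13 × 6/12 × 5/11 = 210/1716 = 35/286.

35/286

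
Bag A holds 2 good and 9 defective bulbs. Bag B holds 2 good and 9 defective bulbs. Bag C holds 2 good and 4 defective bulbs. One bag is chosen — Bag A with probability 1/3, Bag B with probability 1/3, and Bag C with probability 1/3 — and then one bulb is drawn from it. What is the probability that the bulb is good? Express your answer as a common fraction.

23/99

From Bag A: P(good) = 2/11.
From Bag B: P(good) = 2/11.
From Bag C: P(good) = 2/6.
Total probability = (1/3)(2/11) + (1/3)(2/11) + (1/3)(2/6) = 23/99.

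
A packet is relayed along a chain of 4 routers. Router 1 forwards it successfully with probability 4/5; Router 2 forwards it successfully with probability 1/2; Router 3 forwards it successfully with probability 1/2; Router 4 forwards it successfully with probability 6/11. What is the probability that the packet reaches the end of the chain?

6/55

Multiplying along the chain,
P = 4/5 × 1/2 × 1/2 × 6/11 = 24/220 = 6/55.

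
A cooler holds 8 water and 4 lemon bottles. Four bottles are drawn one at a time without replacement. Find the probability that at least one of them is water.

P(no water) = 4/12 × 3/11 × 2/10 × 1/9 = 24/11880 = 1/495.
P(at least one) = 1 − 1/495 = 494/495.

494/495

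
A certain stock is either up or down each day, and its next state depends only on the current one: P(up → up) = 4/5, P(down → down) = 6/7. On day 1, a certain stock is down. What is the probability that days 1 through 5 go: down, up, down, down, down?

Day 1 is given. For each transition, use the conditional probability from the current state:
P(up | down) = 1/7; P(down | up) = 1/5; P(down | down) = 6/7; P(down | down) = 6/7.
P = 1/7 × 1/5 × 6/7 × 6/7 = 36/1715.

36/1715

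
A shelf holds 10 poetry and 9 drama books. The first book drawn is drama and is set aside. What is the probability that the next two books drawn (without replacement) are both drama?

28/153

With the first book removed, 8 drama remain out of 18.
P = 8/18 × 7/17 = 56/306 = 28/153.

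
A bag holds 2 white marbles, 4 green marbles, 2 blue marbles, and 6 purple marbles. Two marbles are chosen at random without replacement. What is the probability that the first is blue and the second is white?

Chain rule:
P = 2/14 × 2/13 = 4/182 = 2/91.

2/91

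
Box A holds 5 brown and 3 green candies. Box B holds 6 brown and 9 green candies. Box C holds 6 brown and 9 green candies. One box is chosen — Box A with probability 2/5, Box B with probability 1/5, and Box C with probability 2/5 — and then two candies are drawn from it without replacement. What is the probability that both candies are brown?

8/35

From Box A: P(both brown) = (5/8)(4/7) = 5/14.
From Box B: P(both brown) = (6/15)(5/14) = 1/7.
From Box C: P(both brown) = (6/15)(5/14) = 1/7.
Total probability = (2/5)(5/14) + (1/5)(1/7) + (2/5)(1/7) = 8/35.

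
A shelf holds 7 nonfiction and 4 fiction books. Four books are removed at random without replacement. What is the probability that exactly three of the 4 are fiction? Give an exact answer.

One ordering (fiction drawn first) has probability 4/11 × 3/10 × 2/9 × 7/8 = 168/7920 = 7/330.
There are C(4,3) = 4 such orderings, each equally likely, so P = 4 × 7/330 = 14/165.

14/165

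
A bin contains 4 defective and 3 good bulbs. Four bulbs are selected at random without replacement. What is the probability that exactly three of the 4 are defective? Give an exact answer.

12/35

One ordering (defective drawn first) has probability 4/7 × 3/6 × 2/5 × 3/4 = 72/840 = 3/35.
There are C(4,3) = 4 such orderings, each equally likely, so P = 4 × 3/35 = 12/35.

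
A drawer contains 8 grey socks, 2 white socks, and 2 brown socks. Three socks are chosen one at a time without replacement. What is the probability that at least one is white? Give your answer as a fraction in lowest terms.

P(no white) = 10/12 × 9/11 × 8/10 = 720/1320 = 6/11.
P(at least one) = 1 − 6/11 = 5/11.

5/11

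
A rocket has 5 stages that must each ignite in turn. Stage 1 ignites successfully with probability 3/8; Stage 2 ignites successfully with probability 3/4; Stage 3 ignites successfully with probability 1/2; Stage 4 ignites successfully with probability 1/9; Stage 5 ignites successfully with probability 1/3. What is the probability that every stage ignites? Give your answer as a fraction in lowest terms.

Multiplying along the chain,
P = 3/8 × 3/4 × 1/2 × 1/9 × 1/3 = 9/1728 = 1/192.

1/192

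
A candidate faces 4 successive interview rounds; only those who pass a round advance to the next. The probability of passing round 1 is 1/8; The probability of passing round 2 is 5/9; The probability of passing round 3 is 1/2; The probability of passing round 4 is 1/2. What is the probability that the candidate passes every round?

Each stage is reached only if all earlier stages succeed, so
P = 1/8 × 5/9 × 1/2 × 1/2 = 5/288.

5/288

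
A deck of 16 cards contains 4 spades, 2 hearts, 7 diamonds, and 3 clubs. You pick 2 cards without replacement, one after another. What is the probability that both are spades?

P(every draw is a spade) = 4/16 × 3/15 = 12/240 = 1/20.

1/20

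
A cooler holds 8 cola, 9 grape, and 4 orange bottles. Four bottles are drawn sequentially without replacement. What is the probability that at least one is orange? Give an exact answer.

P(no orange) = 17/21 × 16/20 × 15/19 × 14/18 = 57120/143640 = 68/171.
P(at least one) = 1 − 68/171 = 103/171.

103/171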